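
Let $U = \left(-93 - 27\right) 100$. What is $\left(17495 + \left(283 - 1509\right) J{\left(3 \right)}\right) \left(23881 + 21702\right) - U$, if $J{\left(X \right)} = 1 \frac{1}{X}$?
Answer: $\frac{2336574997}{3} \approx 7.7886 \cdot 10^{8}$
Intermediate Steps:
$J{\left(X \right)} = \frac{1}{X}$
$U = -12000$ ($U = \left(-120\right) 100 = -12000$)
$\left(17495 + \left(283 - 1509\right) J{\left(3 \right)}\right) \left(23881 + 21702\right) - U = \left(17495 + \frac{283 - 1509}{3}\right) \left(23881 + 21702\right) - -12000 = \left(17495 - \frac{1226}{3}\right) 45583 + 12000 = \frac{51259}{3} \cdot 45583 + 12000 = \frac{2336538997}{3} + 12000 = \frac{2336574997}{3}$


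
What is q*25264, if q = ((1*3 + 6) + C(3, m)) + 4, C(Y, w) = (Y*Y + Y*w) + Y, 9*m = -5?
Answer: 1768480/3 ≈ 5.8949e+5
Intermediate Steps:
m = -5/9 (m = (⅑)*(-5) = -5/9 ≈ -0.55556)
C(Y, w) = Y + Y² + Y*w (C(Y, w) = (Y² + Y*w) + Y = Y + Y² + Y*w)
q = 70/3 (q = ((1*3 + 6) + 3*(1 + 3 - 5/9)) + 4 = ((3 + 6) + 3*(31/9)) + 4 = (9 + 31/3) + 4 = 58/3 + 4 = 70/3 ≈ 23.333)
q*25264 = (70/3)*25264 = 1768480/3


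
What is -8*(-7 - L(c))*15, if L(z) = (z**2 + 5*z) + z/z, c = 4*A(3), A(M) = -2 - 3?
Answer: 36960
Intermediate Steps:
A(M) = -5
c = -20 (c = 4*(-5) = -20)
L(z) = 1 + z**2 + 5*z (L(z) = (z**2 + 5*z) + 1 = 1 + z**2 + 5*z)
-8*(-7 - L(c))*15 = -8*(-7 - (1 + (-20)**2 + 5*(-20)))*15 = -8*(-7 - (1 + 400 - 100))*15 = -8*(-7 - 1*301)*15 = -8*(-7 - 301)*15 = -8*(-308)*15 = 2464*15 = 36960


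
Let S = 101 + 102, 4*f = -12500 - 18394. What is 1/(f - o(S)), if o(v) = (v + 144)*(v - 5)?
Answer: -2/152859 ≈ -1.3084e-5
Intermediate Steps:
f = -15447/2 (f = (-12500 - 18394)/4 = (¼)*(-30894) = -15447/2 ≈ -7723.5)
S = 203
o(v) = (-5 + v)*(144 + v) (o(v) = (144 + v)*(-5 + v) = (-5 + v)*(144 + v))
1/(f - o(S)) = 1/(-15447/2 - (-720 + 203² + 139*203)) = 1/(-15447/2 - (-720 + 41209 + 28217)) = 1/(-15447/2 - 1*68706) = 1/(-15447/2 - 68706) = 1/(-152859/2) = -2/152859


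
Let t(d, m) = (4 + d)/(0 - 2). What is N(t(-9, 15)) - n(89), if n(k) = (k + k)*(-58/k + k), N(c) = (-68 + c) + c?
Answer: -15789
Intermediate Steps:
t(d, m) = -2 - d/2 (t(d, m) = (4 + d)/(-2) = (4 + d)*(-½) = -2 - d/2)
N(c) = -68 + 2*c
n(k) = 2*k*(k - 58/k) (n(k) = (2*k)*(k - 58/k) = 2*k*(k - 58/k))
N(t(-9, 15)) - n(89) = (-68 + 2*(-2 - ½*(-9))) - (-116 + 2*89²) = (-68 + 2*(-2 + 9/2)) - (-116 + 2*7921) = (-68 + 2*(5/2)) - (-116 + 15842) = (-68 + 5) - 1*15726 = -63 - 15726 = -15789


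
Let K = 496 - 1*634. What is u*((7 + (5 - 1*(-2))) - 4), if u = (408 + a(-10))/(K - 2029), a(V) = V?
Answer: -3980/2167 ≈ -1.8366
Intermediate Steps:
K = -138 (K = 496 - 634 = -138)
u = -398/2167 (u = (408 - 10)/(-138 - 2029) = 398/(-2167) = 398*(-1/2167) = -398/2167 ≈ -0.18366)
u*((7 + (5 - 1*(-2))) - 4) = -398*((7 + (5 - 1*(-2))) - 4)/2167 = -398*((7 + (5 + 2)) - 4)/2167 = -398*((7 + 7) - 4)/2167 = -398*(14 - 4)/2167 = -398/2167*10 = -3980/2167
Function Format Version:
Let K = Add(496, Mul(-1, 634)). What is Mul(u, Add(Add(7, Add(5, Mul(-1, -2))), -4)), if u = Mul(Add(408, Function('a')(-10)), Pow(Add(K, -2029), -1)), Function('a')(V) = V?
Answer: Rational(-3980, 2167) ≈ -1.8366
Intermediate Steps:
K = -138 (K = Add(496, -634) = -138)
u = Rational(-398, 2167) (u = Mul(Add(408, -10), Pow(Add(-138, -2029), -1)) = Mul(398, Pow(-2167, -1)) = Mul(398, Rational(-1, 2167)) = Rational(-398, 2167) ≈ -0.18366)
Mul(u, Add(Add(7, Add(5, Mul(-1, -2))), -4)) = Mul(Rational(-398, 2167), Add(Add(7, Add(5, Mul(-1, -2))), -4)) = Mul(Rational(-398, 2167), Add(Add(7, Add(5, 2)), -4)) = Mul(Rational(-398, 2167), Add(Add(7, 7), -4)) = Mul(Rational(-398, 2167), Add(14, -4)) = Mul(Rational(-398, 2167), 10) = Rational(-3980, 2167)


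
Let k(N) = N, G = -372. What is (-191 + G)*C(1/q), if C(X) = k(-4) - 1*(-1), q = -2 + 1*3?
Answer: 1689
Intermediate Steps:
q = 1 (q = -2 + 3 = 1)
C(X) = -3 (C(X) = -4 - 1*(-1) = -4 + 1 = -3)
(-191 + G)*C(1/q) = (-191 - 372)*(-3) = -563*(-3) = 1689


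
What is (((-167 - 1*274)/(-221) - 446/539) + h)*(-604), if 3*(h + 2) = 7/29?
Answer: 4704134408/10363353 ≈ 453.92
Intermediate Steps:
h = -167/87 (h = -2 + (7/29)/3 = -2 + ((1/29)*7)/3 = -2 + (⅓)*(7/29) = -2 + 7/87 = -167/87 ≈ -1.9195)
(((-167 - 1*274)/(-221) - 446/539) + h)*(-604) = (((-167 - 1*274)/(-221) - 446/539) - 167/87)*(-604) = (((-167 - 274)*(-1/221) - 446*1/539) - 167/87)*(-604) = ((-441*(-1/221) - 446/539) - 167/87)*(-604) = ((441/221 - 446/539) - 167/87)*(-604) = (139133/119119 - 167/87)*(-604) = -7788302/10363353*(-604) = 4704134408/10363353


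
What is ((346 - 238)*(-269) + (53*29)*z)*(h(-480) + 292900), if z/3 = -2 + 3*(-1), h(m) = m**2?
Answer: -27267593100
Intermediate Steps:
z = -15 (z = 3*(-2 + 3*(-1)) = 3*(-2 - 3) = 3*(-5) = -15)
((346 - 238)*(-269) + (53*29)*z)*(h(-480) + 292900) = ((346 - 238)*(-269) + (53*29)*(-15))*((-480)**2 + 292900) = (108*(-269) + 1537*(-15))*(230400 + 292900) = (-29052 - 23055)*523300 = -52107*523300 = -27267593100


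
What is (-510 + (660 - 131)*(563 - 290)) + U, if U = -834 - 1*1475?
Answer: 141598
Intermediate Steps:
U = -2309 (U = -834 - 1475 = -2309)
(-510 + (660 - 131)*(563 - 290)) + U = (-510 + (660 - 131)*(563 - 290)) - 2309 = (-510 + 529*273) - 2309 = (-510 + 144417) - 2309 = 143907 - 2309 = 141598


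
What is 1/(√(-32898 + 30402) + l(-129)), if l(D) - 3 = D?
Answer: -21/3062 - 2*I*√39/4593 ≈ -0.0068583 - 0.0027194*I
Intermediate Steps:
l(D) = 3 + D
1/(√(-32898 + 30402) + l(-129)) = 1/(√(-32898 + 30402) + (3 - 129)) = 1/(√(-2496) - 126) = 1/(8*I*√39 - 126) = 1/(-126 + 8*I*√39)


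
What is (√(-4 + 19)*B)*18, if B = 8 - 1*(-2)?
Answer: 180*√15 ≈ 697.14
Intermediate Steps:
B = 10 (B = 8 + 2 = 10)
(√(-4 + 19)*B)*18 = (√(-4 + 19)*10)*18 = (√15*10)*18 = (10*√15)*18 = 180*√15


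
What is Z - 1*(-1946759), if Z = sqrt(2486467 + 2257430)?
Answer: 1946759 + sqrt(4743897) ≈ 1.9489e+6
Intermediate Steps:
Z = sqrt(4743897) ≈ 2178.0
Z - 1*(-1946759) = sqrt(4743897) - 1*(-1946759) = sqrt(4743897) + 1946759 = 1946759 + sqrt(4743897)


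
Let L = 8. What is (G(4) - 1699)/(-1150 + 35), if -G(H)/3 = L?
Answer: 1723/1115 ≈ 1.5453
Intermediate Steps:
G(H) = -24 (G(H) = -3*8 = -24)
(G(4) - 1699)/(-1150 + 35) = (-24 - 1699)/(-1150 + 35) = -1723/(-1115) = -1723*(-1/1115) = 1723/1115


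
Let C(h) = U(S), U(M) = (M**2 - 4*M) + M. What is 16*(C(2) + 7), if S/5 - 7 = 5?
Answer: 54832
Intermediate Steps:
S = 60 (S = 35 + 5*5 = 35 + 25 = 60)
U(M) = M**2 - 3*M
C(h) = 3420 (C(h) = 60*(-3 + 60) = 60*57 = 3420)
16*(C(2) + 7) = 16*(3420 + 7) = 16*3427 = 54832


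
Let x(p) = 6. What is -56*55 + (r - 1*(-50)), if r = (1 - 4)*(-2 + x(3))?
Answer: -3042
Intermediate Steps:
r = -12 (r = (1 - 4)*(-2 + 6) = -3*4 = -12)
-56*55 + (r - 1*(-50)) = -56*55 + (-12 - 1*(-50)) = -3080 + (-12 + 50) = -3080 + 38 = -3042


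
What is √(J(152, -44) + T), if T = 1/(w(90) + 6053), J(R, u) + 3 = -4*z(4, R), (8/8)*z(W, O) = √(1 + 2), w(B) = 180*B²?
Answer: √(-6430352096374 - 8573804747236*√3)/1464053 ≈ 3.1509*I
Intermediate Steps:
z(W, O) = √3 (z(W, O) = √(1 + 2) = √3)
J(R, u) = -3 - 4*√3
T = 1/1464053 (T = 1/(180*90² + 6053) = 1/(180*8100 + 6053) = 1/(1458000 + 6053) = 1/1464053 ≈ 6.8304e-7)
√(J(152, -44) + T) = √((-3 - 4*√3) + 1/1464053) = √(-4392158/1464053 - 4*√3)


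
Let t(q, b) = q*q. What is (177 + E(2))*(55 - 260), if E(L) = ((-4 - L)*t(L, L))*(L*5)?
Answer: 12915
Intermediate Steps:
t(q, b) = q²
E(L) = 5*L³*(-4 - L) (E(L) = ((-4 - L)*L²)*(L*5) = (L²*(-4 - L))*(5*L) = 5*L³*(-4 - L))
(177 + E(2))*(55 - 260) = (177 + 5*2³*(-4 - 1*2))*(55 - 260) = (177 + 5*8*(-4 - 2))*(-205) = (177 + 5*8*(-6))*(-205) = (177 - 240)*(-205) = -63*(-205) = 12915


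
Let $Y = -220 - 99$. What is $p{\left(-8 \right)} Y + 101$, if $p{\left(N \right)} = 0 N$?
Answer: $101$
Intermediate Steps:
$Y = -319$ ($Y = -220 - 99 = -319$)
$p{\left(N \right)} = 0$
$p{\left(-8 \right)} Y + 101 = 0 \left(-319\right) + 101 = 0 + 101 = 101$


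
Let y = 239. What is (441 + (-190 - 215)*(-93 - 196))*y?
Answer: 28079154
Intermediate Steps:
(441 + (-190 - 215)*(-93 - 196))*y = (441 + (-190 - 215)*(-93 - 196))*239 = (441 - 405*(-289))*239 = (441 + 117045)*239 = 117486*239 = 28079154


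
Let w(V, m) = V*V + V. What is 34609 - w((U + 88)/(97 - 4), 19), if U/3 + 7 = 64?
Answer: 299242073/8649 ≈ 34598.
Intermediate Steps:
U = 171 (U = -21 + 3*64 = -21 + 192 = 171)
w(V, m) = V + V² (w(V, m) = V² + V = V + V²)
34609 - w((U + 88)/(97 - 4), 19) = 34609 - (171 + 88)/(97 - 4)*(1 + (171 + 88)/(97 - 4)) = 34609 - 259/93*(1 + 259/93) = 34609 - 259*(1/93)*(1 + 259*(1/93)) = 34609 - 259*(1 + 259/93)/93 = 34609 - 259*352/(93*93) = 34609 - 1*91168/8649 = 34609 - 91168/8649 = 299242073/8649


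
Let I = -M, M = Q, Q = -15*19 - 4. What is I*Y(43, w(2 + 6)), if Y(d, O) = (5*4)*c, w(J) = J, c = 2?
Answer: 11560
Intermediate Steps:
Q = -289 (Q = -285 - 4 = -289)
M = -289
I = 289 (I = -1*(-289) = 289)
Y(d, O) = 40 (Y(d, O) = (5*4)*2 = 20*2 = 40)
I*Y(43, w(2 + 6)) = 289*40 = 11560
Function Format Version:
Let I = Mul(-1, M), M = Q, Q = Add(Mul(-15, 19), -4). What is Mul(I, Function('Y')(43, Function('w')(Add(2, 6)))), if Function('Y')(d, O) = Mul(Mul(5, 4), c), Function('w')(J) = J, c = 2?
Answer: 11560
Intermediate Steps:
Q = -289 (Q = Add(-285, -4) = -289)
M = -289
I = 289 (I = Mul(-1, -289) = 289)
Function('Y')(d, O) = 40 (Function('Y')(d, O) = Mul(Mul(5, 4), 2) = Mul(20, 2) = 40)
Mul(I, Function('Y')(43, Function('w')(Add(2, 6)))) = Mul(289, 40) = 11560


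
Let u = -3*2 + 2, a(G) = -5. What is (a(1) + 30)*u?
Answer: -100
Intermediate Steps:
u = -4 (u = -6 + 2 = -4)
(a(1) + 30)*u = (-5 + 30)*(-4) = 25*(-4) = -100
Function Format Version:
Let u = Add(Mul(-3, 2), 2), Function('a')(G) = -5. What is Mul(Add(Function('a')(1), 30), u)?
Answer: -100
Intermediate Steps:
u = -4 (u = Add(-6, 2) = -4)
Mul(Add(Function('a')(1), 30), u) = Mul(Add(-5, 30), -4) = Mul(25, -4) = -100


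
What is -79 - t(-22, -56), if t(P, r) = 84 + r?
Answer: -107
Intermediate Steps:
-79 - t(-22, -56) = -79 - (84 - 56) = -79 - 1*28 = -79 - 28 = -107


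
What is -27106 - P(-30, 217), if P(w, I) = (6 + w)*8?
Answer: -26914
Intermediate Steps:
P(w, I) = 48 + 8*w
-27106 - P(-30, 217) = -27106 - (48 + 8*(-30)) = -27106 - (48 - 240) = -27106 - 1*(-192) = -27106 + 192 = -26914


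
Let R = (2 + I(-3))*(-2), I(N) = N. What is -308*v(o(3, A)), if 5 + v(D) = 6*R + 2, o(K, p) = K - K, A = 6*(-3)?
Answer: -2772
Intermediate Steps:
A = -18
o(K, p) = 0
R = 2 (R = (2 - 3)*(-2) = -1*(-2) = 2)
v(D) = 9 (v(D) = -5 + (6*2 + 2) = -5 + (12 + 2) = -5 + 14 = 9)
-308*v(o(3, A)) = -308*9 = -2772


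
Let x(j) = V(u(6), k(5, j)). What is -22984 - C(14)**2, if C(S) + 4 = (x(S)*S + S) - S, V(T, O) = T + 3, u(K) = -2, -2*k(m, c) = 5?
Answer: -23084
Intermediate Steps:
k(m, c) = -5/2 (k(m, c) = -1/2*5 = -5/2)
V(T, O) = 3 + T
x(j) = 1 (x(j) = 3 - 2 = 1)
C(S) = -4 + S (C(S) = -4 + ((1*S + S) - S) = -4 + ((S + S) - S) = -4 + (2*S - S) = -4 + S)
-22984 - C(14)**2 = -22984 - (-4 + 14)**2 = -22984 - 1*10**2 = -22984 - 1*100 = -22984 - 100 = -23084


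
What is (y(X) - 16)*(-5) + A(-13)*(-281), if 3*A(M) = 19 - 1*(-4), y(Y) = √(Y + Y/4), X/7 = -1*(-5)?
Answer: -6223/3 - 25*√7/2 ≈ -2107.4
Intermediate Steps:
X = 35 (X = 7*(-1*(-5)) = 7*5 = 35)
y(Y) = √5*√Y/2 (y(Y) = √(Y + Y*(¼)) = √(Y + Y/4) = √(5*Y/4) = √5*√Y/2)
A(M) = 23/3 (A(M) = (19 - 1*(-4))/3 = (19 + 4)/3 = (⅓)*23 = 23/3)
(y(X) - 16)*(-5) + A(-13)*(-281) = (√5*√35/2 - 16)*(-5) + (23/3)*(-281) = (5*√7/2 - 16)*(-5) - 6463/3 = (-16 + 5*√7/2)*(-5) - 6463/3 = (80 - 25*√7/2) - 6463/3 = -6223/3 - 25*√7/2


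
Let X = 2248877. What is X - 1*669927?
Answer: 1578950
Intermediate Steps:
X - 1*669927 = 2248877 - 1*669927 = 2248877 - 669927 = 1578950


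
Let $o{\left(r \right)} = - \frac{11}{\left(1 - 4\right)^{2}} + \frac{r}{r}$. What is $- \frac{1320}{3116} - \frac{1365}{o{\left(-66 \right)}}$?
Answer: $\frac{9569355}{1558} \approx 6142.1$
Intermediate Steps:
$o{\left(r \right)} = - \frac{2}{9}$ ($o{\left(r \right)} = - \frac{11}{\left(-3\right)^{2}} + 1 = - \frac{11}{9} + 1 = - \frac{2}{9}$)
$- \frac{1320}{3116} - \frac{1365}{o{\left(-66 \right)}} = - \frac{1320}{3116} - \frac{1365}{- \frac{2}{9}} = \left(-1320\right) \frac{1}{3116} - - \frac{12285}{2} = - \frac{330}{779} + \frac{12285}{2} = \frac{9569355}{1558}$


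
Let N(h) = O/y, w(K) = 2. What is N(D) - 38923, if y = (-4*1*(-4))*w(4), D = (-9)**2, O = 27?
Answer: -1245509/32 ≈ -38922.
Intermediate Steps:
D = 81
y = 32 (y = (-4*1*(-4))*2 = -4*(-4)*2 = 16*2 = 32)
N(h) = 27/32
N(D) - 38923 = 27/32 - 38923 = -1245509/32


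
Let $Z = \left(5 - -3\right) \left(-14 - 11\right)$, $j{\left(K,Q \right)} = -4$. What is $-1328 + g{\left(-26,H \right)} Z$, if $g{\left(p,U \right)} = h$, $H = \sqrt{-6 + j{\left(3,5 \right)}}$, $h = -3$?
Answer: $-728$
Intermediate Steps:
$H = i \sqrt{10}$ ($H = \sqrt{-6 - 4} = \sqrt{-10} = i \sqrt{10} \approx 3.1623 i$)
$g{\left(p,U \right)} = -3$
$Z = -200$ ($Z = \left(5 + 3\right) \left(-25\right) = 8 \left(-25\right) = -200$)
$-1328 + g{\left(-26,H \right)} Z = -1328 - -600 = -1328 + 600 = -728$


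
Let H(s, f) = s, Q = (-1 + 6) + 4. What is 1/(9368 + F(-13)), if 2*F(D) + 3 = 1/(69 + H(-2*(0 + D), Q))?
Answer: 95/889818 ≈ 0.00010676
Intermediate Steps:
Q = 9 (Q = 5 + 4 = 9)
F(D) = -3/2 + 1/(2*(69 - 2*D)) (F(D) = -3/2 + 1/(2*(69 - 2*(0 + D))) = -3/2 + 1/(2*(69 - 2*D)))
1/(9368 + F(-13)) = 1/(9368 + (103 - 3*(-13))/(-69 + 2*(-13))) = 1/(9368 + (103 + 39)/(-69 - 26)) = 1/(9368 + 142/(-95)) = 1/(9368 - 1/95*142) = 1/(9368 - 142/95) = 1/(889818/95) = 95/889818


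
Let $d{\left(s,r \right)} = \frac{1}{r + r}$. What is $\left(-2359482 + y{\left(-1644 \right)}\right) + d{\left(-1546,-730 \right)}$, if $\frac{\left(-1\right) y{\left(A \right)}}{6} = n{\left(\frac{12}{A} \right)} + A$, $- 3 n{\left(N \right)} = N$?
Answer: $- \frac{469970595417}{200020} \approx -2.3496 \cdot 10^{6}$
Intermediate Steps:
$d{\left(s,r \right)} = \frac{1}{2 r}$
$n{\left(N \right)} = - \frac{N}{3}$
$y{\left(A \right)} = - 6 A + \frac{24}{A}$ ($y{\left(A \right)} = - 6 \left(- \frac{12 \frac{1}{A}}{3} + A\right) = - 6 \left(- \frac{4}{A} + A\right) = - 6 \left(A - \frac{4}{A}\right) = - 6 A + \frac{24}{A}$)
$\left(-2359482 + y{\left(-1644 \right)}\right) + d{\left(-1546,-730 \right)} = \left(-2359482 + \left(\left(-6\right) \left(-1644\right) + \frac{24}{-1644}\right)\right) + \frac{1}{2 \left(-730\right)} = \left(-2359482 + \left(9864 + 24 \left(- \frac{1}{1644}\right)\right)\right) + \frac{1}{2} \left(- \frac{1}{730}\right) = \left(-2359482 + \left(9864 - \frac{2}{137}\right)\right) - \frac{1}{1460} = \left(-2359482 + \frac{1351366}{137}\right) - \frac{1}{1460} = - \frac{321897668}{137} - \frac{1}{1460} = - \frac{469970595417}{200020}$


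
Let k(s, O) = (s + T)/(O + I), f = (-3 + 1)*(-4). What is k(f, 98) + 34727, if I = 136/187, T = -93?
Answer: 37712587/1086 ≈ 34726.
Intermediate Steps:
I = 8/11 (I = 136*(1/187) = 8/11 ≈ 0.72727)
f = 8 (f = -2*(-4) = 8)
k(s, O) = (-93 + s)/(8/11 + O) (k(s, O) = (s - 93)/(O + 8/11) = (-93 + s)/(8/11 + O))
k(f, 98) + 34727 = 11*(-93 + 8)/(8 + 11*98) + 34727 = 11*(-85)/(8 + 1078) + 34727 = 11*(-85)/1086 + 34727 = 11*(1/1086)*(-85) + 34727 = -935/1086 + 34727 = 37712587/1086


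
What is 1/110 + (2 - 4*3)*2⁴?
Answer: -17599/110 ≈ -159.99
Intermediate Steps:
1/110 + (2 - 4*3)*2⁴ = 1/110 + (2 - 12)*16 = 1/110 - 10*16 = 1/110 - 160 = -17599/110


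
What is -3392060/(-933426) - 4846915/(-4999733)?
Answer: 10741815400385/2333440387629 ≈ 4.6034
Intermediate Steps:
-3392060/(-933426) - 4846915/(-4999733) = -3392060*(-1/933426) - 4846915*(-1/4999733) = 1696030/466713 + 4846915/4999733 = 10741815400385/2333440387629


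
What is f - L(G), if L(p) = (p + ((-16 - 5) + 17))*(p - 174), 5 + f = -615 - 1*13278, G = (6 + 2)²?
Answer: -7298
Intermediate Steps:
G = 64 (G = 8² = 64)
f = -13898 (f = -5 + (-615 - 1*13278) = -5 + (-615 - 13278) = -5 - 13893 = -13898)
L(p) = (-174 + p)*(-4 + p) (L(p) = (p + (-21 + 17))*(-174 + p) = (p - 4)*(-174 + p) = (-4 + p)*(-174 + p) = (-174 + p)*(-4 + p))
f - L(G) = -13898 - (696 + 64² - 178*64) = -13898 - (696 + 4096 - 11392) = -13898 - 1*(-6600) = -13898 + 6600 = -7298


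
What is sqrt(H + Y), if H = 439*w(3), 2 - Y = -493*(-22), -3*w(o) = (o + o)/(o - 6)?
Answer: 7*I*sqrt(1938)/3 ≈ 102.72*I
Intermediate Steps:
w(o) = -2*o/(3*(-6 + o)) (w(o) = -(o + o)/(3*(o - 6)) = -2*o/(3*(-6 + o)))
Y = -10844 (Y = 2 - (-493)*(-22) = 2 - 1*10846 = 2 - 10846 = -10844)
H = 878/3 (H = 439*(-2*3/(-18 + 3*3)) = 439*(-2*3/(-18 + 9)) = 439*(-2*3/(-9)) = 439*(-2*3*(-1/9)) = 439*(2/3) = 878/3 ≈ 292.67)
sqrt(H + Y) = sqrt(878/3 - 10844) = sqrt(-31654/3) = 7*I*sqrt(1938)/3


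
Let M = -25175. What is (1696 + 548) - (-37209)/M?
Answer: 56455491/25175 ≈ 2242.5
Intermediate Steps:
(1696 + 548) - (-37209)/M = (1696 + 548) - (-37209)/(-25175) = 2244 - (-37209)*(-1)/25175 = 2244 - 1*37209/25175 = 2244 - 37209/25175 = 56455491/25175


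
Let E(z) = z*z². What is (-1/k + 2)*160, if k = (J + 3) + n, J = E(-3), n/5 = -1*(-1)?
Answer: 6240/19 ≈ 328.42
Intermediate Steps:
n = 5 (n = 5*(-1*(-1)) = 5*1 = 5)
E(z) = z³
J = -27 (J = (-3)³ = -27)
k = -19 (k = (-27 + 3) + 5 = -24 + 5 = -19)
(-1/k + 2)*160 = (-1/(-19) + 2)*160 = (-1*(-1/19) + 2)*160 = (1/19 + 2)*160 = (39/19)*160 = 6240/19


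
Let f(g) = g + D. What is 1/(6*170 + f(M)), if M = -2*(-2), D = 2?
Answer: 1/1026 ≈ 0.00097466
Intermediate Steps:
M = 4
f(g) = 2 + g (f(g) = g + 2 = 2 + g)
1/(6*170 + f(M)) = 1/(6*170 + (2 + 4)) = 1/(1020 + 6) = 1/1026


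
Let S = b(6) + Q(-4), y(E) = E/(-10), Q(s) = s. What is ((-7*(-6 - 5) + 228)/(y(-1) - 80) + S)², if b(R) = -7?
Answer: 140161921/638401 ≈ 219.55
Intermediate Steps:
y(E) = -E/10 (y(E) = E*(-⅒) = -E/10)
S = -11 (S = -7 - 4 = -11)
((-7*(-6 - 5) + 228)/(y(-1) - 80) + S)² = ((-7*(-6 - 5) + 228)/(-⅒*(-1) - 80) - 11)² = ((-7*(-11) + 228)/(⅒ - 80) - 11)² = ((77 + 228)/(-799/10) - 11)² = (305*(-10/799) - 11)² = (-3050/799 - 11)² = (-11839/799)² = 140161921/638401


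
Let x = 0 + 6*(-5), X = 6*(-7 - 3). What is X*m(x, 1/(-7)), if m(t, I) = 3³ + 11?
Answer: -2280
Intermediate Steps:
X = -60 (X = 6*(-10) = -60)
x = -30 (x = 0 - 30 = -30)
m(t, I) = 38 (m(t, I) = 27 + 11 = 38)
X*m(x, 1/(-7)) = -60*38 = -2280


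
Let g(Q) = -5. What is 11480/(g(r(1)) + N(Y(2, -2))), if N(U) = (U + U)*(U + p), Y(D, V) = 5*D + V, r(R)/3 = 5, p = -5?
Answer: 11480/43 ≈ 266.98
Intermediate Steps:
r(R) = 15 (r(R) = 3*5 = 15)
Y(D, V) = V + 5*D
N(U) = 2*U*(-5 + U) (N(U) = (U + U)*(U - 5) = (2*U)*(-5 + U) = 2*U*(-5 + U))
11480/(g(r(1)) + N(Y(2, -2))) = 11480/(-5 + 2*(-2 + 5*2)*(-5 + (-2 + 5*2))) = 11480/(-5 + 2*(-2 + 10)*(-5 + (-2 + 10))) = 11480/(-5 + 2*8*(-5 + 8)) = 11480/(-5 + 2*8*3) = 11480/(-5 + 48) = 11480/43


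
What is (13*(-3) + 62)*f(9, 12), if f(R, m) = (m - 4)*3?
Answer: 552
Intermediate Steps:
f(R, m) = -12 + 3*m (f(R, m) = (-4 + m)*3 = -12 + 3*m)
(13*(-3) + 62)*f(9, 12) = (13*(-3) + 62)*(-12 + 3*12) = (-39 + 62)*(-12 + 36) = 23*24 = 552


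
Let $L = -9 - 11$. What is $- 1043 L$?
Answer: $20860$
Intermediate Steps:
$L = -20$ ($L = -9 - 11 = -20$)
$- 1043 L = \left(-1043\right) \left(-20\right) = 20860$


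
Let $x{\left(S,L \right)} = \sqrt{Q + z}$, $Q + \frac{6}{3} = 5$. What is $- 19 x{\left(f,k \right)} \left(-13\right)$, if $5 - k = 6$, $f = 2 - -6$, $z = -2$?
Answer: $247$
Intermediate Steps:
$Q = 3$ ($Q = -2 + 5 = 3$)
$f = 8$ ($f = 2 + 6 = 8$)
$k = -1$ ($k = 5 - 6 = -1$)
$x{\left(S,L \right)} = 1$ ($x{\left(S,L \right)} = \sqrt{3 - 2} = \sqrt{1} = 1$)
$- 19 x{\left(f,k \right)} \left(-13\right) = \left(-19\right) 1 \left(-13\right) = \left(-19\right) \left(-13\right) = 247$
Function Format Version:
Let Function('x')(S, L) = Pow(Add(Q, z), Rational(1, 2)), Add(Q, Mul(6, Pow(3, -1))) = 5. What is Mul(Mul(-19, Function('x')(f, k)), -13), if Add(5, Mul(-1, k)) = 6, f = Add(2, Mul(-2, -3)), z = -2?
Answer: 247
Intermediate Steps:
Q = 3 (Q = Add(-2, 5) = 3)
f = 8 (f = Add(2, 6) = 8)
k = -1 (k = Add(5, Mul(-1, 6)) = Add(5, -6) = -1)
Function('x')(S, L) = 1 (Function('x')(S, L) = Pow(Add(3, -2), Rational(1, 2)) = Pow(1, Rational(1, 2)) = 1)
Mul(Mul(-19, Function('x')(f, k)), -13) = Mul(Mul(-19, 1), -13) = Mul(-19, -13) = 247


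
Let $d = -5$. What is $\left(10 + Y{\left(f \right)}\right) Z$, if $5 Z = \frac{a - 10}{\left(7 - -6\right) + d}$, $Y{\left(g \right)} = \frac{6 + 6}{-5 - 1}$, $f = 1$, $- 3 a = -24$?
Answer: $- \frac{2}{5} \approx -0.4$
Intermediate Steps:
$a = 8$ ($a = \left(- \frac{1}{3}\right) \left(-24\right) = 8$)
$Y{\left(g \right)} = -2$ ($Y{\left(g \right)} = \frac{12}{-6} = 12 \left(- \frac{1}{6}\right) = -2$)
$Z = - \frac{1}{20}$ ($Z = \frac{\left(8 - 10\right) \frac{1}{\left(7 - -6\right) - 5}}{5} = \frac{\left(-2\right) \frac{1}{\left(7 + 6\right) - 5}}{5} = \frac{\left(-2\right) \frac{1}{13 - 5}}{5} = \frac{\left(-2\right) \frac{1}{8}}{5} = \frac{1}{5} \left(- \frac{1}{4}\right) = - \frac{1}{20} \approx -0.05$)
$\left(10 + Y{\left(f \right)}\right) Z = \left(10 - 2\right) \left(- \frac{1}{20}\right) = 8 \left(- \frac{1}{20}\right) = - \frac{2}{5}$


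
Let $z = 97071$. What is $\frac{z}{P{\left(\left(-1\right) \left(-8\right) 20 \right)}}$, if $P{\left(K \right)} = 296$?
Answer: $\frac{97071}{296} \approx 327.94$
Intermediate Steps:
$\frac{z}{P{\left(\left(-1\right) \left(-8\right) 20 \right)}} = \frac{97071}{296}$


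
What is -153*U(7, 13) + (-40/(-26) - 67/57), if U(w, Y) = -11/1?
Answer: 1247372/741 ≈ 1683.4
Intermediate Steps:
U(w, Y) = -11 (U(w, Y) = -11*1 = -11)
-153*U(7, 13) + (-40/(-26) - 67/57) = -153*(-11) + (-40/(-26) - 67/57) = 1683 + (-40*(-1/26) - 67*1/57) = 1683 + (20/13 - 67/57) = 1683 + 269/741 = 1247372/741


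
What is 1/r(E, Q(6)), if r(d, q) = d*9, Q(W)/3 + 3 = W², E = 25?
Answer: 1/225 ≈ 0.0044444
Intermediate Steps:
Q(W) = -9 + 3*W²
r(d, q) = 9*d
1/r(E, Q(6)) = 1/(9*25) = 1/225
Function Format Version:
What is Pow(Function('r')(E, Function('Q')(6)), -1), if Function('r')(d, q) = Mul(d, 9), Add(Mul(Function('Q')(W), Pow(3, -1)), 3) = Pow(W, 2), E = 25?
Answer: Rational(1, 225) ≈ 0.0044444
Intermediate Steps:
Function('Q')(W) = Add(-9, Mul(3, Pow(W, 2)))
Function('r')(d, q) = Mul(9, d)
Pow(Function('r')(E, Function('Q')(6)), -1) = Pow(Mul(9, 25), -1) = Pow(225, -1) = Rational(1, 225)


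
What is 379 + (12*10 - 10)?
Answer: 489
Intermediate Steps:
379 + (12*10 - 10) = 379 + (120 - 10) = 379 + 110 = 489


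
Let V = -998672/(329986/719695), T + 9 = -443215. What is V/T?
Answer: 2642423695/537712187 ≈ 4.9142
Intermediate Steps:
T = -443224 (T = -9 - 443215 = -443224)
V = -359369622520/164993 (V = -998672/(329986*(1/719695)) = -998672/329986/719695 = -998672*719695/329986 = -359369622520/164993 ≈ -2.1781e+6)
V/T = -359369622520/164993/(-443224) = -359369622520/164993*(-1/443224) = 2642423695/537712187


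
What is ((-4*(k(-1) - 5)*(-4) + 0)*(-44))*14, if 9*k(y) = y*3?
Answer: 157696/3 ≈ 52565.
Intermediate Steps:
k(y) = y/3 (k(y) = (y*3)/9 = (3*y)/9 = y/3)
((-4*(k(-1) - 5)*(-4) + 0)*(-44))*14 = ((-4*((1/3)*(-1) - 5)*(-4) + 0)*(-44))*14 = ((-4*(-1/3 - 5)*(-4) + 0)*(-44))*14 = ((-(-64)*(-4)/3 + 0)*(-44))*14 = ((-4*64/3 + 0)*(-44))*14 = ((-256/3 + 0)*(-44))*14 = -256/3*(-44)*14 = (11264/3)*14 = 157696/3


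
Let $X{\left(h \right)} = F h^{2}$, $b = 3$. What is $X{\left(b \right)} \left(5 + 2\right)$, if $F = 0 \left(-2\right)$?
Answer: $0$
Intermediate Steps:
$F = 0$
$X{\left(h \right)} = 0$ ($X{\left(h \right)} = 0 h^{2} = 0$)
$X{\left(b \right)} \left(5 + 2\right) = 0 \left(5 + 2\right) = 0 \cdot 7 = 0$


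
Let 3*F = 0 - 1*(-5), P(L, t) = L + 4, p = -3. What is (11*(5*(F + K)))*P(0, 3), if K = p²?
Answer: 7040/3 ≈ 2346.7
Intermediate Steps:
P(L, t) = 4 + L
F = 5/3 (F = (0 - 1*(-5))/3 = (0 + 5)/3 = (⅓)*5 = 5/3 ≈ 1.6667)
K = 9 (K = (-3)² = 9)
(11*(5*(F + K)))*P(0, 3) = (11*(5*(5/3 + 9)))*(4 + 0) = (11*(5*(32/3)))*4 = (11*(160/3))*4 = (1760/3)*4 = 7040/3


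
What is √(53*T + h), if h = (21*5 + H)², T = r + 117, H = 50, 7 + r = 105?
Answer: 2*√8855 ≈ 188.20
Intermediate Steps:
r = 98 (r = -7 + 105 = 98)
T = 215 (T = 98 + 117 = 215)
h = 24025 (h = (21*5 + 50)² = (105 + 50)² = 155² = 24025)
√(53*T + h) = √(53*215 + 24025) = √(11395 + 24025) = √35420 = 2*√8855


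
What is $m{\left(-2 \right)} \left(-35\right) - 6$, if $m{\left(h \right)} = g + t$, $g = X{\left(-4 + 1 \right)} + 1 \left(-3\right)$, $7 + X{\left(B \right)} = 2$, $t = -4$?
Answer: $414$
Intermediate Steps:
$X{\left(B \right)} = -5$ ($X{\left(B \right)} = -7 + 2 = -5$)
$g = -8$ ($g = -5 + 1 \left(-3\right) = -5 - 3 = -8$)
$m{\left(h \right)} = -12$ ($m{\left(h \right)} = -8 - 4 = -12$)
$m{\left(-2 \right)} \left(-35\right) - 6 = \left(-12\right) \left(-35\right) - 6 = 420 - 6 = 414$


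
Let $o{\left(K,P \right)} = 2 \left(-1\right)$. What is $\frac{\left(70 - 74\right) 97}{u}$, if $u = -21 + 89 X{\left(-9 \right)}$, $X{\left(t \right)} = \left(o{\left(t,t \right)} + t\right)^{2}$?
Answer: $- \frac{97}{2687} \approx -0.0361$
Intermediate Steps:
$o{\left(K,P \right)} = -2$
$X{\left(t \right)} = \left(-2 + t\right)^{2}$
$u = 10748$ ($u = -21 + 89 \left(-2 - 9\right)^{2} = -21 + 89 \left(-11\right)^{2} = -21 + 89 \cdot 121 = -21 + 10769 = 10748$)
$\frac{\left(70 - 74\right) 97}{u} = \frac{\left(70 - 74\right) 97}{10748} = \left(-4\right) 97 \cdot \frac{1}{10748} = \left(-388\right) \frac{1}{10748} = - \frac{97}{2687}$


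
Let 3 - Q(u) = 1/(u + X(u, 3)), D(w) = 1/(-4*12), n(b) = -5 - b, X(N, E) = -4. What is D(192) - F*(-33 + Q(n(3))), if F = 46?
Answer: 66055/48 ≈ 1376.1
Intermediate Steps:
D(w) = -1/48 (D(w) = 1/(-48) = -1/48)
Q(u) = 3 - 1/(-4 + u) (Q(u) = 3 - 1/(u - 4) = 3 - 1/(-4 + u))
D(192) - F*(-33 + Q(n(3))) = -1/48 - 46*(-33 + (-13 + 3*(-5 - 1*3))/(-4 + (-5 - 1*3))) = -1/48 - 46*(-33 + (-13 + 3*(-5 - 3))/(-4 + (-5 - 3))) = -1/48 - 46*(-33 + (-13 + 3*(-8))/(-4 - 8)) = -1/48 - 46*(-33 + (-13 - 24)/(-12)) = -1/48 - 46*(-33 - 1/12*(-37)) = -1/48 - 46*(-33 + 37/12) = -1/48 - 46*(-359)/12 = -1/48 - 1*(-8257/6) = -1/48 + 8257/6 = 66055/48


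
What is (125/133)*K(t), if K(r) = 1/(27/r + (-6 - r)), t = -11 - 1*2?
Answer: 1625/8512 ≈ 0.19091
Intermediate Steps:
t = -13 (t = -11 - 2 = -13)
K(r) = 1/(-6 - r + 27/r)
(125/133)*K(t) = (125/133)*(-1*(-13)/(-27 + (-13)² + 6*(-13))) = (125*(1/133))*(-1*(-13)/(-27 + 169 - 78)) = 125*(-1*(-13)/64)/133 = 125*(-1*(-13)*1/64)/133 = (125/133)*(13/64) = 1625/8512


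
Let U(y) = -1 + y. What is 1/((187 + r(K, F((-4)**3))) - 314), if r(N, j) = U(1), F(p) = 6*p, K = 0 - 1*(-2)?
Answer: -1/127 ≈ -0.0078740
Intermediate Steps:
K = 2 (K = 0 + 2 = 2)
r(N, j) = 0 (r(N, j) = -1 + 1 = 0)
1/((187 + r(K, F((-4)**3))) - 314) = 1/((187 + 0) - 314) = 1/(187 - 314) = 1/(-127) = -1/127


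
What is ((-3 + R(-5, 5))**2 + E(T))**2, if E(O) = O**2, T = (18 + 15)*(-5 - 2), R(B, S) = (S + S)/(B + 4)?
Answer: 2865460900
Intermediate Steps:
R(B, S) = 2*S/(4 + B) (R(B, S) = (2*S)/(4 + B) = 2*S/(4 + B))
T = -231 (T = 33*(-7) = -231)
((-3 + R(-5, 5))**2 + E(T))**2 = ((-3 + 2*5/(4 - 5))**2 + (-231)**2)**2 = ((-3 + 2*5/(-1))**2 + 53361)**2 = ((-3 + 2*5*(-1))**2 + 53361)**2 = ((-3 - 10)**2 + 53361)**2 = ((-13)**2 + 53361)**2 = (169 + 53361)**2 = 53530**2 = 2865460900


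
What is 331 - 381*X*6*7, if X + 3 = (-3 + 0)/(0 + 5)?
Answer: 289691/5 ≈ 57938.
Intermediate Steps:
X = -18/5 (X = -3 + (-3 + 0)/(0 + 5) = -3 - 3/5 = -18/5 ≈ -3.6000)
331 - 381*X*6*7 = 331 - 381*(-18/5*6)*7 = 331 - (-41148)*7/5 = 331 - 381*(-756/5) = 331 + 288036/5 = 289691/5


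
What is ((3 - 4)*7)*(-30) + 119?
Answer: 329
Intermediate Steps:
((3 - 4)*7)*(-30) + 119 = -1*7*(-30) + 119 = -7*(-30) + 119 = 210 + 119 = 329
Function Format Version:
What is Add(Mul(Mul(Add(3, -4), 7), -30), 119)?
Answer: 329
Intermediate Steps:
Add(Mul(Mul(Add(3, -4), 7), -30), 119) = Add(Mul(Mul(-1, 7), -30), 119) = Add(Mul(-7, -30), 119) = Add(210, 119) = 329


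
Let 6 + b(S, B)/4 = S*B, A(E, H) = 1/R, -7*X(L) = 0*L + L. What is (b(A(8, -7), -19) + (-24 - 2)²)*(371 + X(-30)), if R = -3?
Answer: 5338064/21 ≈ 2.5419e+5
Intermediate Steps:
X(L) = -L/7 (X(L) = -(0*L + L)/7 = -(0 + L)/7 = -L/7)
A(E, H) = -⅓ (A(E, H) = 1/(-3) = -⅓)
b(S, B) = -24 + 4*B*S (b(S, B) = -24 + 4*(S*B) = -24 + 4*(B*S) = -24 + 4*B*S)
(b(A(8, -7), -19) + (-24 - 2)²)*(371 + X(-30)) = ((-24 + 4*(-19)*(-⅓)) + (-24 - 2)²)*(371 - ⅐*(-30)) = ((-24 + 76/3) + (-26)²)*(371 + 30/7) = (4/3 + 676)*(2627/7) = (2032/3)*(2627/7) = 5338064/21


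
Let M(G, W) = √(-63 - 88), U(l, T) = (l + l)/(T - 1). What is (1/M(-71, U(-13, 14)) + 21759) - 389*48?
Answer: 3087 - I*√151/151 ≈ 3087.0 - 0.081379*I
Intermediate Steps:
U(l, T) = 2*l/(-1 + T) (U(l, T) = (2*l)/(-1 + T) = 2*l/(-1 + T))
M(G, W) = I*√151 (M(G, W) = √(-151) = I*√151)
(1/M(-71, U(-13, 14)) + 21759) - 389*48 = (1/(I*√151) + 21759) - 389*48 = (-I*√151/151 + 21759) - 18672 = (21759 - I*√151/151) - 18672 = 3087 - I*√151/151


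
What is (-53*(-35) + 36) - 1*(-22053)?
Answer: 23944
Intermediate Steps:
(-53*(-35) + 36) - 1*(-22053) = (1855 + 36) + 22053 = 1891 + 22053 = 23944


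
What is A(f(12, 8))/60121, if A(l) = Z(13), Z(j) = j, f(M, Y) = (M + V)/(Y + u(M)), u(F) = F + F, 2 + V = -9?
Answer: 13/60121 ≈ 0.00021623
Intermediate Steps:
V = -11 (V = -2 - 9 = -11)
u(F) = 2*F
f(M, Y) = (-11 + M)/(Y + 2*M) (f(M, Y) = (M - 11)/(Y + 2*M) = (-11 + M)/(Y + 2*M))
A(l) = 13
A(f(12, 8))/60121 = 13/60121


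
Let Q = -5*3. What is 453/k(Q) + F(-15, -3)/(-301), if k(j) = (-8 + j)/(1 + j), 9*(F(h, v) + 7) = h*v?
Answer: 1908988/6923 ≈ 275.75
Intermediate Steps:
F(h, v) = -7 + h*v/9 (F(h, v) = -7 + (h*v)/9 = -7 + h*v/9)
Q = -15
k(j) = (-8 + j)/(1 + j)
453/k(Q) + F(-15, -3)/(-301) = 453/(((-8 - 15)/(1 - 15))) + (-7 + (⅑)*(-15)*(-3))/(-301) = 453/((-23/(-14))) + (-7 + 5)*(-1/301) = 453/((-1/14*(-23))) - 2*(-1/301) = 453/(23/14) + 2/301 = 453*(14/23) + 2/301 = 6342/23 + 2/301 = 1908988/6923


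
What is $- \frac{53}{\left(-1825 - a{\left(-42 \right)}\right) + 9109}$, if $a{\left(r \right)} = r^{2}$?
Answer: $- \frac{53}{5520} \approx -0.0096014$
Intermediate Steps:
$- \frac{53}{\left(-1825 - a{\left(-42 \right)}\right) + 9109} = - \frac{53}{\left(-1825 - \left(-42\right)^{2}\right) + 9109} = - \frac{53}{\left(-1825 - 1764\right) + 9109} = - \frac{53}{-3589 + 9109} = - \frac{53}{5520}$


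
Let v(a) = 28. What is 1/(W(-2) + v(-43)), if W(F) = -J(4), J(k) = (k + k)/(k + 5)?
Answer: 9/244 ≈ 0.036885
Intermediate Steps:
J(k) = 2*k/(5 + k) (J(k) = (2*k)/(5 + k) = 2*k/(5 + k))
W(F) = -8/9 (W(F) = -2*4/(5 + 4) = -2*4/9 = -1*8/9 = -8/9)
1/(W(-2) + v(-43)) = 1/(-8/9 + 28) = 1/(244/9) = 9/244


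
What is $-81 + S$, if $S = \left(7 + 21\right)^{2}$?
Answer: $703$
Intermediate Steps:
$S = 784$ ($S = 28^{2} = 784$)
$-81 + S = -81 + 784 = 703$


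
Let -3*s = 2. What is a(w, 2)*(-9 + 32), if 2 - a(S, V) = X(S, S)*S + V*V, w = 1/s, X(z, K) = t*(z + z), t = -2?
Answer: 161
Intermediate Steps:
s = -⅔ (s = -⅓*2 = -⅔ ≈ -0.66667)
X(z, K) = -4*z (X(z, K) = -2*(z + z) = -4*z)
w = -3/2 (w = 1/(-⅔) = -3/2 ≈ -1.5000)
a(S, V) = 2 - V² + 4*S² (a(S, V) = 2 - ((-4*S)*S + V*V) = 2 - (-4*S² + V²) = 2 - (V² - 4*S²) = 2 + (-V² + 4*S²) = 2 - V² + 4*S²)
a(w, 2)*(-9 + 32) = (2 - 1*2² + 4*(-3/2)²)*(-9 + 32) = (2 - 1*4 + 4*(9/4))*23 = (2 - 4 + 9)*23 = 7*23 = 161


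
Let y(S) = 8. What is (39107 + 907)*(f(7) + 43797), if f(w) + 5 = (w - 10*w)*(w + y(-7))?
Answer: 1714479858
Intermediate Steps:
f(w) = -5 - 9*w*(8 + w) (f(w) = -5 + (w - 10*w)*(w + 8) = -5 + (-9*w)*(8 + w) = -5 - 9*w*(8 + w))
(39107 + 907)*(f(7) + 43797) = (39107 + 907)*((-5 - 72*7 - 9*7**2) + 43797) = 40014*((-5 - 504 - 9*49) + 43797) = 40014*((-5 - 504 - 441) + 43797) = 40014*(-950 + 43797) = 40014*42847 = 1714479858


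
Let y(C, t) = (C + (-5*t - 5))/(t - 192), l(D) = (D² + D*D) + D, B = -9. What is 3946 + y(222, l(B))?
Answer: 154442/39 ≈ 3960.1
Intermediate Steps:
l(D) = D + 2*D² (l(D) = (D² + D²) + D = 2*D² + D = D + 2*D²)
y(C, t) = (-5 + C - 5*t)/(-192 + t) (y(C, t) = (C + (-5 - 5*t))/(-192 + t) = (-5 + C - 5*t)/(-192 + t))
3946 + y(222, l(B)) = 3946 + (-5 + 222 - (-45)*(1 + 2*(-9)))/(-192 - 9*(1 + 2*(-9))) = 3946 + (-5 + 222 - (-45)*(1 - 18))/(-192 - 9*(1 - 18)) = 3946 + (-5 + 222 - (-45)*(-17))/(-192 - 9*(-17)) = 3946 + (-5 + 222 - 5*153)/(-192 + 153) = 3946 + (-5 + 222 - 765)/(-39) = 3946 - 1/39*(-548) = 3946 + 548/39 = 154442/39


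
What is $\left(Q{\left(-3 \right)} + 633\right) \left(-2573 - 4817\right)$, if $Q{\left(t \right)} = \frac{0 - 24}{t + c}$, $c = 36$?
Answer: $- \frac{51397450}{11} \approx -4.6725 \cdot 10^{6}$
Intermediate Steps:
$Q{\left(t \right)} = - \frac{24}{36 + t}$ ($Q{\left(t \right)} = \frac{0 - 24}{t + 36} = - \frac{24}{36 + t}$)
$\left(Q{\left(-3 \right)} + 633\right) \left(-2573 - 4817\right) = \left(- \frac{24}{36 - 3} + 633\right) \left(-2573 - 4817\right) = \left(- \frac{24}{33} + 633\right) \left(-7390\right) = \left(\left(-24\right) \frac{1}{33} + 633\right) \left(-7390\right) = \left(- \frac{8}{11} + 633\right) \left(-7390\right) = \frac{6955}{11} \left(-7390\right) = - \frac{51397450}{11}$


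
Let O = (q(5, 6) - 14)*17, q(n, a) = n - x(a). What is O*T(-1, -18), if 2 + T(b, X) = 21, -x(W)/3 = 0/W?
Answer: -2907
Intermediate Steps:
x(W) = 0 (x(W) = -0/W = -3*0 = 0)
T(b, X) = 19 (T(b, X) = -2 + 21 = 19)
q(n, a) = n (q(n, a) = n - 1*0 = n + 0 = n)
O = -153 (O = (5 - 14)*17 = -9*17 = -153)
O*T(-1, -18) = -153*19 = -2907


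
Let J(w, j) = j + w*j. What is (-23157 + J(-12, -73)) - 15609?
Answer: -37963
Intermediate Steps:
J(w, j) = j + j*w
(-23157 + J(-12, -73)) - 15609 = (-23157 - 73*(1 - 12)) - 15609 = (-23157 - 73*(-11)) - 15609 = (-23157 + 803) - 15609 = -22354 - 15609 = -37963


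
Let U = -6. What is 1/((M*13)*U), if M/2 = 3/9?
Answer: -1/52 ≈ -0.019231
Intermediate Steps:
M = ⅔ (M = 2*(3/9) = 2*(3*(⅑)) = 2*(⅓) = ⅔ ≈ 0.66667)
1/((M*13)*U) = 1/(((⅔)*13)*(-6)) = 1/((26/3)*(-6)) = 1/(-52) = -1/52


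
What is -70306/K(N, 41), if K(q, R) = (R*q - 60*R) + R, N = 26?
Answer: 70306/1353 ≈ 51.963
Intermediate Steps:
K(q, R) = -59*R + R*q (K(q, R) = (-60*R + R*q) + R = -59*R + R*q)
-70306/K(N, 41) = -70306*1/(41*(-59 + 26)) = -70306/(41*(-33)) = -70306/(-1353) = -70306*(-1/1353) = 70306/1353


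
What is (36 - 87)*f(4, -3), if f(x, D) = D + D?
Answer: 306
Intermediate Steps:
f(x, D) = 2*D
(36 - 87)*f(4, -3) = (36 - 87)*(2*(-3)) = -51*(-6) = 306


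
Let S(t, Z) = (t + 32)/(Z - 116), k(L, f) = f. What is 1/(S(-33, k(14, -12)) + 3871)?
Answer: 128/495489 ≈ 0.00025833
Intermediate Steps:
S(t, Z) = (32 + t)/(-116 + Z)
1/(S(-33, k(14, -12)) + 3871) = 1/((32 - 33)/(-116 - 12) + 3871) = 1/(-1/(-128) + 3871) = 1/(-1/128*(-1) + 3871) = 1/(1/128 + 3871) = 1/(495489/128) = 128/495489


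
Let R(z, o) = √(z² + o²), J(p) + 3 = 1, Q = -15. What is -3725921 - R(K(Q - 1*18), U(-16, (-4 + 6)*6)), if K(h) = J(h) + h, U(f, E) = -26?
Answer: -3725921 - √1901 ≈ -3.7260e+6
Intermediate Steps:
J(p) = -2 (J(p) = -3 + 1 = -2)
K(h) = -2 + h
R(z, o) = √(o² + z²)
-3725921 - R(K(Q - 1*18), U(-16, (-4 + 6)*6)) = -3725921 - √((-26)² + (-2 + (-15 - 1*18))²) = -3725921 - √(676 + (-2 + (-15 - 18))²) = -3725921 - √(676 + (-2 - 33)²) = -3725921 - √(676 + (-35)²) = -3725921 - √(676 + 1225) = -3725921 - √1901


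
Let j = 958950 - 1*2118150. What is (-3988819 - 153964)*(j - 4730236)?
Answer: 24398655340388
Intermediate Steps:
j = -1159200 (j = 958950 - 2118150 = -1159200)
(-3988819 - 153964)*(j - 4730236) = (-3988819 - 153964)*(-1159200 - 4730236) = -4142783*(-5889436) = 24398655340388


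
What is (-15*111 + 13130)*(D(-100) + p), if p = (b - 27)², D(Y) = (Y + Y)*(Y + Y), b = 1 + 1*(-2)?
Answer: 467588560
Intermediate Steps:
b = -1 (b = 1 - 2 = -1)
D(Y) = 4*Y² (D(Y) = (2*Y)*(2*Y) = 4*Y²)
p = 784 (p = (-1 - 27)² = (-28)² = 784)
(-15*111 + 13130)*(D(-100) + p) = (-15*111 + 13130)*(4*(-100)² + 784) = (-1665 + 13130)*(4*10000 + 784) = 11465*(40000 + 784) = 11465*40784 = 467588560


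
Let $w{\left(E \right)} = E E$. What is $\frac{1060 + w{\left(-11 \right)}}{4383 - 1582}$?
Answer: $\frac{1181}{2801} \approx 0.42164$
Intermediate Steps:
$w{\left(E \right)} = E^{2}$
$\frac{1060 + w{\left(-11 \right)}}{4383 - 1582} = \frac{1060 + \left(-11\right)^{2}}{4383 - 1582} = \frac{1060 + 121}{2801} = 1181 \cdot \frac{1}{2801} = \frac{1181}{2801}$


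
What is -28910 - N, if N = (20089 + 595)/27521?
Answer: -795652794/27521 ≈ -28911.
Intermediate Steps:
N = 20684/27521 (N = 20684*(1/27521) = 20684/27521 ≈ 0.75157)
-28910 - N = -28910 - 1*20684/27521 = -28910 - 20684/27521 = -795652794/27521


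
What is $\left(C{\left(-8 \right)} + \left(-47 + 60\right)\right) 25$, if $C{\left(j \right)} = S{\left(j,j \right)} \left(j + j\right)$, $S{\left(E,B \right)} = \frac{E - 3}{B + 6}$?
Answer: $-1875$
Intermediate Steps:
$S{\left(E,B \right)} = \frac{-3 + E}{6 + B}$
$C{\left(j \right)} = \frac{2 j \left(-3 + j\right)}{6 + j}$ ($C{\left(j \right)} = \frac{-3 + j}{6 + j} \left(j + j\right) = \frac{-3 + j}{6 + j} 2 j = \frac{2 j \left(-3 + j\right)}{6 + j}$)
$\left(C{\left(-8 \right)} + \left(-47 + 60\right)\right) 25 = \left(2 \left(-8\right) \frac{1}{6 - 8} \left(-3 - 8\right) + \left(-47 + 60\right)\right) 25 = \left(2 \left(-8\right) \frac{1}{-2} \left(-11\right) + 13\right) 25 = \left(2 \left(-8\right) \left(- \frac{1}{2}\right) \left(-11\right) + 13\right) 25 = \left(-88 + 13\right) 25 = \left(-75\right) 25 = -1875$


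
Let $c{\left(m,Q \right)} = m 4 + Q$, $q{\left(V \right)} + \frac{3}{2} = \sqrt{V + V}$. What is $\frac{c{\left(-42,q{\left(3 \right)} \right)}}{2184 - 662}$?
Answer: $- \frac{339}{3044} + \frac{\sqrt{6}}{1522} \approx -0.10976$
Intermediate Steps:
$q{\left(V \right)} = - \frac{3}{2} + \sqrt{2} \sqrt{V}$ ($q{\left(V \right)} = - \frac{3}{2} + \sqrt{V + V} = - \frac{3}{2} + \sqrt{2 V} = - \frac{3}{2} + \sqrt{2} \sqrt{V}$)
$c{\left(m,Q \right)} = Q + 4 m$ ($c{\left(m,Q \right)} = 4 m + Q = Q + 4 m$)
$\frac{c{\left(-42,q{\left(3 \right)} \right)}}{2184 - 662} = \frac{\left(- \frac{3}{2} + \sqrt{2} \sqrt{3}\right) + 4 \left(-42\right)}{2184 - 662} = \frac{\left(- \frac{3}{2} + \sqrt{6}\right) - 168}{2184 - 662} = \frac{- \frac{339}{2} + \sqrt{6}}{1522} = \left(- \frac{339}{2} + \sqrt{6}\right) \frac{1}{1522} = - \frac{339}{3044} + \frac{\sqrt{6}}{1522}$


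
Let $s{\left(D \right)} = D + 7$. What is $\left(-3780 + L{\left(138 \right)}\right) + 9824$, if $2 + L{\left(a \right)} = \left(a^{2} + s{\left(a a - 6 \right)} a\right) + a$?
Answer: $2653434$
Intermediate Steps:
$s{\left(D \right)} = 7 + D$
$L{\left(a \right)} = -2 + a + a^{2} + a \left(1 + a^{2}\right)$ ($L{\left(a \right)} = -2 + \left(\left(a^{2} + \left(7 + \left(a a - 6\right)\right) a\right) + a\right) = -2 + \left(\left(a^{2} + \left(7 + \left(a^{2} - 6\right)\right) a\right) + a\right) = -2 + \left(\left(a^{2} + \left(7 + \left(-6 + a^{2}\right)\right) a\right) + a\right) = -2 + \left(\left(a^{2} + \left(1 + a^{2}\right) a\right) + a\right) = -2 + \left(\left(a^{2} + a \left(1 + a^{2}\right)\right) + a\right) = -2 + \left(a + a^{2} + a \left(1 + a^{2}\right)\right) = -2 + a + a^{2} + a \left(1 + a^{2}\right)$)
$\left(-3780 + L{\left(138 \right)}\right) + 9824 = \left(-3780 + \left(-2 + 138^{2} + 138^{3} + 2 \cdot 138\right)\right) + 9824 = \left(-3780 + \left(-2 + 19044 + 2628072 + 276\right)\right) + 9824 = \left(-3780 + 2647390\right) + 9824 = 2643610 + 9824 = 2653434$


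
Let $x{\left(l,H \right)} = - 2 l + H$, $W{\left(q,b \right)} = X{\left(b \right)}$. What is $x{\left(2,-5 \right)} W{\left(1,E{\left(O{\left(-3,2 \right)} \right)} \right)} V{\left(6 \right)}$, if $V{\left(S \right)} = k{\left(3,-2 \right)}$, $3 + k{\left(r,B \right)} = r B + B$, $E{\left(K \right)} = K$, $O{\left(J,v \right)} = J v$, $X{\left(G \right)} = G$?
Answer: $-594$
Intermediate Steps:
$k{\left(r,B \right)} = -3 + B + B r$ ($k{\left(r,B \right)} = -3 + \left(r B + B\right) = -3 + \left(B r + B\right) = -3 + \left(B + B r\right) = -3 + B + B r$)
$W{\left(q,b \right)} = b$
$V{\left(S \right)} = -11$ ($V{\left(S \right)} = -3 - 2 - 6 = -11$)
$x{\left(l,H \right)} = H - 2 l$
$x{\left(2,-5 \right)} W{\left(1,E{\left(O{\left(-3,2 \right)} \right)} \right)} V{\left(6 \right)} = \left(-5 - 4\right) \left(\left(-3\right) 2\right) \left(-11\right) = \left(-5 - 4\right) \left(-6\right) \left(-11\right) = \left(-9\right) \left(-6\right) \left(-11\right) = 54 \left(-11\right) = -594$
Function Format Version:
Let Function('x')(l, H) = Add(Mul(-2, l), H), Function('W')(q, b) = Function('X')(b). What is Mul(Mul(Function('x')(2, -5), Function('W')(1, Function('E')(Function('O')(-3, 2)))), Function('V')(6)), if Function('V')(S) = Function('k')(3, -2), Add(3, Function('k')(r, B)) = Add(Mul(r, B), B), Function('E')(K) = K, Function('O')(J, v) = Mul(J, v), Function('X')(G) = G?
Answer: -594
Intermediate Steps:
Function('k')(r, B) = Add(-3, B, Mul(B, r)) (Function('k')(r, B) = Add(-3, Add(Mul(r, B), B)) = Add(-3, Add(Mul(B, r), B)) = Add(-3, Add(B, Mul(B, r))) = Add(-3, B, Mul(B, r)))
Function('W')(q, b) = b
Function('V')(S) = -11 (Function('V')(S) = Add(-3, -2, Mul(-2, 3)) = Add(-3, -2, -6) = -11)
Function('x')(l, H) = Add(H, Mul(-2, l))
Mul(Mul(Function('x')(2, -5), Function('W')(1, Function('E')(Function('O')(-3, 2)))), Function('V')(6)) = Mul(Mul(Add(-5, Mul(-2, 2)), Mul(-3, 2)), -11) = Mul(Mul(Add(-5, -4), -6), -11) = Mul(Mul(-9, -6), -11) = Mul(54, -11) = -594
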